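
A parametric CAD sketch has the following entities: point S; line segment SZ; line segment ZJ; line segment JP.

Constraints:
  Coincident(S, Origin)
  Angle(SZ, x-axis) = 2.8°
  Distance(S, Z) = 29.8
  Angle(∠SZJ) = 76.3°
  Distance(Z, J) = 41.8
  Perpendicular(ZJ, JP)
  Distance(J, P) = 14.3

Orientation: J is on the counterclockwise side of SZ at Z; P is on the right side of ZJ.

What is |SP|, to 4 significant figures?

55.48

∠SZJ = 76.3°, so ZJ runs at 2.8° + (180° − 76.3°) = 106.5° from the x-axis; with |ZJ| = 41.8, J = Z + 41.8·(cos 106.5°, sin 106.5°) = (17.89, 41.53). ZJ ⟂ JP; with |JP| = 14.3 on the right of ZJ, P = J + 14.3·(0.9588, 0.2840) = (31.60, 45.60). Then |SP| = |P − S| = 55.48.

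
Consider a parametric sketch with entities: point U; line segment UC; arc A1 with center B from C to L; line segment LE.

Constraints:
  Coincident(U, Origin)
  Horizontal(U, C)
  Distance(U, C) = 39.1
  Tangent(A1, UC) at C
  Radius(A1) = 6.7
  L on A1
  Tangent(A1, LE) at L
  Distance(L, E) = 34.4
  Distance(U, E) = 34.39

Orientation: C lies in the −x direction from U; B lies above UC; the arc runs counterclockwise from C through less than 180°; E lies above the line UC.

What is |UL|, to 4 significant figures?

33.69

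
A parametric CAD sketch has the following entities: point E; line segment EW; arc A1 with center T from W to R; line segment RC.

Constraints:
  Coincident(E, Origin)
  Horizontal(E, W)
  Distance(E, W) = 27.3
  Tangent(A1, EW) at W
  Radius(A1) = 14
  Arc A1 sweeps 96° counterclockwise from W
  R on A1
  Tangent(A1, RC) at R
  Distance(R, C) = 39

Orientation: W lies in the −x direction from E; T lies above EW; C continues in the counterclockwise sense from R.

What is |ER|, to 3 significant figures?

20.4

Tangency of A1 to EW means the radius TW is perpendicular to EW, so T = W + (0, 14) = (-27.3, 14.0). On A1, W sits at bearing -90° from T; a 96° counterclockwise sweep puts R at bearing 6°, so R = T + 14.0·(cos 6°, sin 6°) = (-13.4, 15.5). Then |ER| = |R − E| = 20.4.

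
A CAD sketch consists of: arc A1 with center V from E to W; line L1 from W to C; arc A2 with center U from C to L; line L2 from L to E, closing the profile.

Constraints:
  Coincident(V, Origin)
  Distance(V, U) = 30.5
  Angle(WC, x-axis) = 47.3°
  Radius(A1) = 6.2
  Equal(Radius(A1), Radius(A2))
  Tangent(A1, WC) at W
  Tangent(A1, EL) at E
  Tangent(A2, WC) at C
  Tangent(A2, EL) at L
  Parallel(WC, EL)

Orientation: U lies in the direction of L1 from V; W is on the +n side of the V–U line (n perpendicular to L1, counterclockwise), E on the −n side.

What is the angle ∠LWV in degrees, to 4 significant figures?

67.88°

Tangency of A1 to both parallel lines with radius 6.2 puts W and E at V ± 6.2·n: W = (-4.556, 4.205), E = (4.556, -4.205). Equal radii place C and L the same way about U: C = U + 6.2·n = (16.13, 26.62), L = U − 6.2·n = (25.24, 18.21). Then cos ∠LWV = WL·WV / (|WL||WV|), giving 67.88°.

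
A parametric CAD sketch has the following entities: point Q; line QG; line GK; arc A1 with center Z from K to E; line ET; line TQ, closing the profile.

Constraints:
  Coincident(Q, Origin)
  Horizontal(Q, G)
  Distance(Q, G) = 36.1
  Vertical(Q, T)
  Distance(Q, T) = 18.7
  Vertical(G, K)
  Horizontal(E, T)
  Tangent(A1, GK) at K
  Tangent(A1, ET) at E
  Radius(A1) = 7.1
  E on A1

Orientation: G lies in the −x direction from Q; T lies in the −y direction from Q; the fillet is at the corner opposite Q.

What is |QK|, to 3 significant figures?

37.9

Q is at the origin; QG is horizontal with |QG| = 36.1 and G on the −x side, so G = (-36.1, 0.00). Q and T share the same x with |QT| = 18.7 and T on the −y side, so T = (0.00, -18.7). The virtual corner opposite Q is at (-36.1, -18.7). A1 meets GK tangentially, so ZK is at right angles to GK and A1 meets ET tangentially, so ZE is at right angles to ET, with radius 7.1, so the center Z sits 7.1 in from both sides at Z = (-29.0, -11.6). That places the tangent points at K = (-36.1, -11.6) on GK and E = (-29.0, -18.7) on ET. Then |QK| = |K − Q| = 37.9.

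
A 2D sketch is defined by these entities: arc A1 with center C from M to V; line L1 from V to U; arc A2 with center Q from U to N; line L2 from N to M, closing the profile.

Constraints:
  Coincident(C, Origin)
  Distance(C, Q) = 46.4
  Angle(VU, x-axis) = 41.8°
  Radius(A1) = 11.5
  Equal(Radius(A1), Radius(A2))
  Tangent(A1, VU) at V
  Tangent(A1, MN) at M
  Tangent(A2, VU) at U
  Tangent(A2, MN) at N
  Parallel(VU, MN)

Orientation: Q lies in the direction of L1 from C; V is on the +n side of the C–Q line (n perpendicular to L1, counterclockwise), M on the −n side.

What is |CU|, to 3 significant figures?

47.8

The slot axis is L1's direction at 41.8°, so u = (cos 41.8°, sin 41.8°) = (0.745, 0.667) and n = (−sin 41.8°, cos 41.8°) = (-0.667, 0.745). C is at the origin and Q lies 46.4 along u from C, so Q = 46.4·u = (34.6, 30.9). Tangency of A1 to both parallel lines with radius 11.5 puts V and M at C ± 11.5·n: V = (-7.67, 8.57), M = (7.67, -8.57). Equal radii place U and N the same way about Q: U = Q + 11.5·n = (26.9, 39.5), N = Q − 11.5·n = (42.3, 22.4). Then |CU| = |U − C| = 47.8.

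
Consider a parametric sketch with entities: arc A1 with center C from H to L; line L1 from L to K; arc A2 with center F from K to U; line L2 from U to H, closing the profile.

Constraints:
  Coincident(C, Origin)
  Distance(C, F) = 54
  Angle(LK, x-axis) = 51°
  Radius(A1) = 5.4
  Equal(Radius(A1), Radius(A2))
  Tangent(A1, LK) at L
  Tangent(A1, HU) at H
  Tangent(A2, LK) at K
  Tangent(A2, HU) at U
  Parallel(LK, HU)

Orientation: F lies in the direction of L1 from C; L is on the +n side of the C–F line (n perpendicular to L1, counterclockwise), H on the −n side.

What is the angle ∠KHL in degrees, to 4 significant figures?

78.69°

Tangency of A1 to both parallel lines with radius 5.4 puts L and H at C ± 5.4·n: L = (-4.197, 3.398), H = (4.197, -3.398). Equal radii place K and U the same way about F: K = F + 5.4·n = (29.79, 45.36), U = F − 5.4·n = (38.18, 38.57). Then cos ∠KHL = HK·HL / (|HK||HL|), giving 78.69°.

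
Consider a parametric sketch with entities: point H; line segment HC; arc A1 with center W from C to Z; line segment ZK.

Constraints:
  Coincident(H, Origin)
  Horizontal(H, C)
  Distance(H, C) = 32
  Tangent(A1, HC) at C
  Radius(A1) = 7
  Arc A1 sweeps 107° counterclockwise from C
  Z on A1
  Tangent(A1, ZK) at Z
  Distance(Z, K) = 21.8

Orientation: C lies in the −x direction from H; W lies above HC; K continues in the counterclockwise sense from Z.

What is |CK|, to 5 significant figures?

29.896

H is at the origin; H and C share the same y with |HC| = 32.0 and C on the −x side, so C = (-32.000, 0.0000). Tangency of A1 to HC means the radius WC is perpendicular to HC, so W = C + (0, 7) = (-32.000, 7.0000). On A1, C sits at bearing -90° from W; a 107° counterclockwise sweep puts Z at bearing 17°, so Z = W + 7.0·(cos 17°, sin 17°) = (-25.306, 9.0466). The tangent condition forces WZ to be normal to ZK, so ZK runs along (−sin 17°, cos 17°); with |ZK| = 21.8, K = (-31.680, 29.894). Then |CK| = |K − C| = 29.896.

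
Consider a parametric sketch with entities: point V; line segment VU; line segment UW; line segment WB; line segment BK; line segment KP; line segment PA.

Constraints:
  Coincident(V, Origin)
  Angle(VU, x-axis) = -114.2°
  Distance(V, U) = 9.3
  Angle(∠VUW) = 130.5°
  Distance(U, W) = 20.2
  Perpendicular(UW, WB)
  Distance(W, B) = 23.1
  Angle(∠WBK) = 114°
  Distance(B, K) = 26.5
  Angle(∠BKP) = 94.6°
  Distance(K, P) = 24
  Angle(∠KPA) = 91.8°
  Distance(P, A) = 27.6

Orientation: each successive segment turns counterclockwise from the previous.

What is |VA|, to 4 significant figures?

16.54

V is at the origin; VU runs at -114.2° with length 9.3, so U = (-3.812, -8.483). ∠VUW = 130.5° gives UW at -64.70° from the x-axis; with |UW| = 20.2, W = (4.820, -26.75). UW is perpendicular to WB, so WB runs at 25.30°; with |WB| = 23.1, B = (25.70, -16.87). ∠WBK = 114.0° gives BK at 91.30° from the x-axis; with |BK| = 26.5, K = (25.10, 9.620). ∠BKP = 94.6° gives KP at 176.7° from the x-axis; with |KP| = 24.0, P = (1.143, 11.00). ∠KPA = 91.8° gives PA at -95.10° from the x-axis; with |PA| = 27.6, A = (-1.310, -16.49). Then |VA| = |A − V| = 16.54.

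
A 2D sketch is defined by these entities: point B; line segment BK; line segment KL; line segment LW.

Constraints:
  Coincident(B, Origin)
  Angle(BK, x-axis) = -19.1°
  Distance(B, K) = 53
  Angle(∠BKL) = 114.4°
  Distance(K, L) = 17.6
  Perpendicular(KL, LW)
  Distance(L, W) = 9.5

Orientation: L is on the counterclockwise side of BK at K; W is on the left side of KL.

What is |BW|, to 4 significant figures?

55.34

∠BKL = 114.4°, so KL runs at -19.1° + (180° − 114.4°) = 46.50° from the x-axis; with |KL| = 17.6, L = K + 17.6·(cos 46.50°, sin 46.50°) = (62.20, -4.576). KL ⟂ LW; with |LW| = 9.5 on the left of KL, W = L + 9.5·(-0.7254, 0.6884) = (55.31, 1.963). Then |BW| = |W − B| = 55.34.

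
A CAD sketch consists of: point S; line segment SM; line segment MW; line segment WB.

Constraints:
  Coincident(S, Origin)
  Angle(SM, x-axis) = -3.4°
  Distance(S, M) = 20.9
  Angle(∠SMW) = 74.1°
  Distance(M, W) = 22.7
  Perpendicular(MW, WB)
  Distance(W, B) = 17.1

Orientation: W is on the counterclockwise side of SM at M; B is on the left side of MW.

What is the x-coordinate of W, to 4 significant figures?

15.95

S is at the origin; SM runs at -3.4° with length 20.9, so M = 20.9·(cos -3.4°, sin -3.4°) = (20.86, -1.240). ∠SMW = 74.1°, so MW runs at -3.4° + (180° − 74.1°) = 102.5° from the x-axis; with |MW| = 22.7, W = M + 22.7·(cos 102.5°, sin 102.5°) = (15.95, 20.92). So W.x = 15.95.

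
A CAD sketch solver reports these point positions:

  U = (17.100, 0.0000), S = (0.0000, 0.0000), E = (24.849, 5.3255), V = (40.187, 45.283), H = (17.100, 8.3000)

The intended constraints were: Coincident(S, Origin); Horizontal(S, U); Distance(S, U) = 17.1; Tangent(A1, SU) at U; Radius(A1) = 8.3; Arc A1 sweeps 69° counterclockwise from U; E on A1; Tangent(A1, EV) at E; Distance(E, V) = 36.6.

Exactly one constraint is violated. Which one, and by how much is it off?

Distance(E, V) = 36.6 — off by 6.20.

S = (0.00, 0.00) ✓; S.y = 0.00, U.y = 0.00 ✓; |SU| = 17.10 ✓; ∠(HU, US) = 90.00° ✓; |HU| = 8.300 ✓; bearing(H→E) − bearing(H→U) = 69.00° ✓; |HE| = 8.300 ✓; ∠(HE, EV) = 90.00° ✓; |EV| = 42.80 ✗.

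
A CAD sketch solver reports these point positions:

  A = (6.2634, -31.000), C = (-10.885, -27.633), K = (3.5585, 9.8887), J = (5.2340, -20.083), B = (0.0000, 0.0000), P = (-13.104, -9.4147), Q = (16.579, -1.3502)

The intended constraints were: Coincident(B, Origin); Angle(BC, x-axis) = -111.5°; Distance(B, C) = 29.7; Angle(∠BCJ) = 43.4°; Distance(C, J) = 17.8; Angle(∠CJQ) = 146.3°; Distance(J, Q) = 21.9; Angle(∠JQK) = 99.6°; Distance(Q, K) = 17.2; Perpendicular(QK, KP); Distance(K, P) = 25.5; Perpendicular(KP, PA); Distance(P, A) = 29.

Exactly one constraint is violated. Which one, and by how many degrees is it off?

Perpendicular(KP, PA) — off by 7.30°.

B = (0.00, 0.00) ✓; BC at -111.5° ✓; |BC| = 29.70 ✓; ∠BCJ = 43.40° ✓; |CJ| = 17.80 ✓; ∠CJQ = 146.3° ✓; |JQ| = 21.90 ✓; ∠JQK = 99.60° ✓; |QK| = 17.20 ✓; ∠(QK, KP) = 90.00° ✓; |KP| = 25.50 ✓; ∠(KP, PA) = 82.70° ✗; |PA| = 29.00 ✓.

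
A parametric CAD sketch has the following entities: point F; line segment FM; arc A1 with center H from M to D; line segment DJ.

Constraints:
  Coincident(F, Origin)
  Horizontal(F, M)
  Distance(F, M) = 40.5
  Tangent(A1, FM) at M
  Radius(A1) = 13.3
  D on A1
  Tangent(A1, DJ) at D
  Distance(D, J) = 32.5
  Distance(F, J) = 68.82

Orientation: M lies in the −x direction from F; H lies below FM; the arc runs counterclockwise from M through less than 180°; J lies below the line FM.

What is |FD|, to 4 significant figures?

55.71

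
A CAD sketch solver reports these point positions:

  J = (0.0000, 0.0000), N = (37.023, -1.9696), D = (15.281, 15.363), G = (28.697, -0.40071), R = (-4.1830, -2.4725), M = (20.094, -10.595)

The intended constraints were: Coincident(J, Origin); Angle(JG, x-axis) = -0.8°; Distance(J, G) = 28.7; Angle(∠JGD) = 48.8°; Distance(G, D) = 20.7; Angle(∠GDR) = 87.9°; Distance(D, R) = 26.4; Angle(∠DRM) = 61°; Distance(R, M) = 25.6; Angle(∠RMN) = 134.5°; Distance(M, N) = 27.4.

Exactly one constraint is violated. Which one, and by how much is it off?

Distance(M, N) = 27.4 — off by 8.40.

J = (0.00, 0.00) ✓; JG at -0.8000° ✓; |JG| = 28.70 ✓; ∠JGD = 48.80° ✓; |GD| = 20.70 ✓; ∠GDR = 87.90° ✓; |DR| = 26.40 ✓; ∠DRM = 61.00° ✓; |RM| = 25.60 ✓; ∠RMN = 134.5° ✓; |MN| = 19.00 ✗.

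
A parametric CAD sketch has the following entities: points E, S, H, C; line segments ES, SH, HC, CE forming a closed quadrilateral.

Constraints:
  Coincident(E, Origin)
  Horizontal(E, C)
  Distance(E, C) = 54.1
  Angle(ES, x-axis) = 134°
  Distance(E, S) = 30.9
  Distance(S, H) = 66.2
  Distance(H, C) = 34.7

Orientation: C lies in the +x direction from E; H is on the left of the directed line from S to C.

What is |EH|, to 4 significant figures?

54.95

Checks: E.y = 0.00, C.y = 0.00 ✓; |SH| = 66.20 ✓; |HC| = 34.70 ✓.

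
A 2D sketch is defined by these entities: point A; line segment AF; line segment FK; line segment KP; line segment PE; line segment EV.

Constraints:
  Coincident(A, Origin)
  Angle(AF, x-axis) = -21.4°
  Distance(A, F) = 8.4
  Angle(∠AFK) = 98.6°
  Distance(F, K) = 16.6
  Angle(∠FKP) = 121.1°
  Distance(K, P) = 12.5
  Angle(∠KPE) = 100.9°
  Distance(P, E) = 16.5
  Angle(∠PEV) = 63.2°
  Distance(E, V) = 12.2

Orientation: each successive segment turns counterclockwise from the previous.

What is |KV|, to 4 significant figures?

13.43

A is at the origin; AF runs at -21.4° with length 8.4, so F = (7.821, -3.065). ∠AFK = 98.6° gives FK at 60.00° from the x-axis; with |FK| = 16.6, K = (16.12, 11.31). ∠FKP = 121.1° gives KP at 118.9° from the x-axis; with |KP| = 12.5, P = (10.08, 22.25). ∠KPE = 100.9° gives PE at -162.0° from the x-axis; with |PE| = 16.5, E = (-5.613, 17.16). ∠PEV = 63.2° gives EV at -45.20° from the x-axis; with |EV| = 12.2, V = (2.984, 8.499). Then |KV| = |V − K| = 13.43.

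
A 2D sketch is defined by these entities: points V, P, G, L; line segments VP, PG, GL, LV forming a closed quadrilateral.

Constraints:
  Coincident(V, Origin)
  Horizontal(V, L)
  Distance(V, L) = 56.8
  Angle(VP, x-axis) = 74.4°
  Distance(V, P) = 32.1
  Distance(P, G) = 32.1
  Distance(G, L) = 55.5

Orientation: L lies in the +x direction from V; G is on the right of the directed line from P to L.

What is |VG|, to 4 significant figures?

1.343

V is at the origin; V and L share the same y with |VL| = 56.8 and L in +x, so L = (56.8, 0). VP runs at 74.4° with |VP| = 32.1, so P = (8.632, 30.92). G is determined by |PG| = 32.1 and |GL| = 55.5 together: it lies at the intersection of circle(P, 32.1) and circle(L, 55.5). With |PL| = 57.24, the foot of the radical line on PL is 10.71 from P and the perpendicular offset is √(32.1² − 10.71²) = 30.26. Taking the right-of-PL solution: G = (1.301, -0.3341).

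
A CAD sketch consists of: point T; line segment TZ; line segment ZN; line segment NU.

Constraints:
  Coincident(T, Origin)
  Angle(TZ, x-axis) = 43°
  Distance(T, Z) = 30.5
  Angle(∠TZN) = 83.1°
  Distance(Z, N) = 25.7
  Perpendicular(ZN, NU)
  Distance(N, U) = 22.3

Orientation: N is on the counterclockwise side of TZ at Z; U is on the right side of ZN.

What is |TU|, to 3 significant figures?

57.0

T is at the origin; TZ runs at 43.0° with length 30.5, so Z = 30.5·(cos 43.0°, sin 43.0°) = (22.3, 20.8). ∠TZN = 83.1°, so ZN runs at 43.0° + (180° − 83.1°) = 140° from the x-axis; with |ZN| = 25.7, N = Z + 25.7·(cos 140°, sin 140°) = (2.65, 37.4). The perpendicularity gives NU at right angles to ZN; with |NU| = 22.3 on the right of ZN, U = N + 22.3·(0.644, 0.765) = (17.0, 54.4). Then |TU| = |U − T| = 57.0.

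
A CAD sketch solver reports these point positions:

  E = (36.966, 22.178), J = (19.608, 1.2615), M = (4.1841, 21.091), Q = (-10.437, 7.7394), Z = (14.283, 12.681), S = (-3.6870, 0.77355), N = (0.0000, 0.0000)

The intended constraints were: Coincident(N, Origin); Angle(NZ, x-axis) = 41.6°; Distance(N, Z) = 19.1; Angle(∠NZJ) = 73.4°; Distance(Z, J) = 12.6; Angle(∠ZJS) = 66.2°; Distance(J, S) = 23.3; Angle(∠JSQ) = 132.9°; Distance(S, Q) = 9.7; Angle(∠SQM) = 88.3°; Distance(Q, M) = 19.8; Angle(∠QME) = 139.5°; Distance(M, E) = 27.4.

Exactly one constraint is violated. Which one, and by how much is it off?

Distance(M, E) = 27.4 — off by 5.40.

N = (0.00, 0.00) ✓; NZ at 41.60° ✓; |NZ| = 19.10 ✓; ∠NZJ = 73.40° ✓; |ZJ| = 12.60 ✓; ∠ZJS = 66.20° ✓; |JS| = 23.30 ✓; ∠JSQ = 132.9° ✓; |SQ| = 9.700 ✓; ∠SQM = 88.30° ✓; |QM| = 19.80 ✓; ∠QME = 139.5° ✓; |ME| = 32.80 ✗.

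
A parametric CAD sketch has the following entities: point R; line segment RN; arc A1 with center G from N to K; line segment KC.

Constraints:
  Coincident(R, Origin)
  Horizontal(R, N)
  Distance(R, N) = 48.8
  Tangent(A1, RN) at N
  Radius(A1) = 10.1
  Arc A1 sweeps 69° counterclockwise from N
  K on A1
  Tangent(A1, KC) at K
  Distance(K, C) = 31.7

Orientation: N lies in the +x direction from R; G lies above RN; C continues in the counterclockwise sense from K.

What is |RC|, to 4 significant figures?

78.38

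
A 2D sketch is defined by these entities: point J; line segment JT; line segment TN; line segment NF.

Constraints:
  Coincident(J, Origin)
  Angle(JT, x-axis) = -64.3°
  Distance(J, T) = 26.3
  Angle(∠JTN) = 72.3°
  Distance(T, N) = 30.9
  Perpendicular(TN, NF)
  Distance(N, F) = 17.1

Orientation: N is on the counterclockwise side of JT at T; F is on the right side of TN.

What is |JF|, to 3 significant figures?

48.0

J is at the origin; JT runs at -64.3° with length 26.3, so T = 26.3·(cos -64.3°, sin -64.3°) = (11.4, -23.7). ∠JTN = 72.3°, so TN runs at -64.3° + (180° − 72.3°) = 43.4° from the x-axis; with |TN| = 30.9, N = T + 30.9·(cos 43.4°, sin 43.4°) = (33.9, -2.47). TN is perpendicular to NF; with |NF| = 17.1 on the right of TN, F = N + 17.1·(0.687, -0.727) = (45.6, -14.9). Then |JF| = |F − J| = 48.0.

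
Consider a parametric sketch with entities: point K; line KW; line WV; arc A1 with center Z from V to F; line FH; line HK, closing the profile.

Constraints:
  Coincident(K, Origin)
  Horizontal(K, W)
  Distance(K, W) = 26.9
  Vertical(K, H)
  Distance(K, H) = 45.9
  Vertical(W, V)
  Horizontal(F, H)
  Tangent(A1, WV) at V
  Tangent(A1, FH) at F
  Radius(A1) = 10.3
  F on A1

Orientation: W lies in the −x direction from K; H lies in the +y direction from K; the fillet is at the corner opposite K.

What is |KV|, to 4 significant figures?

44.62

K is at the origin; K and W share the same y with |KW| = 26.9 and W on the −x side, so W = (-26.90, 0.000). KH is vertical with |KH| = 45.9 and H on the +y side, so H = (0.000, 45.90). The virtual corner opposite K is at (-26.90, 45.90). A1 meets WV tangentially, so ZV is at right angles to WV and tangency of A1 to FH means the radius ZF is perpendicular to FH, with radius 10.3, so the center Z sits 10.3 in from both sides at Z = (-16.60, 35.60). That places the tangent points at V = (-26.90, 35.60) on WV and F = (-16.60, 45.90) on FH. Then |KV| = |V − K| = 44.62.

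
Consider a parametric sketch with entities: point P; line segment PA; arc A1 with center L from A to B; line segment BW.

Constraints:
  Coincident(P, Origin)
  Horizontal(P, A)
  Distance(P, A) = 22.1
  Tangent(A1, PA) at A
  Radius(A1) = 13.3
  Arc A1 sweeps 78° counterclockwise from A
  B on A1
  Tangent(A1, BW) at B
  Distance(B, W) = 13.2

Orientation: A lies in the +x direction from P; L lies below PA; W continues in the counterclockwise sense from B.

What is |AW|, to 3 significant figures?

28.2

P is at the origin; P and A share the same y with |PA| = 22.1 and A on the +x side, so A = (22.1, 0.00). Tangency of A1 to PA means the radius LA is perpendicular to PA, so L = A + (0, -13.3) = (22.1, -13.3). On A1, A sits at bearing 90° from L; a 78° counterclockwise sweep puts B at bearing 168°, so B = L + 13.3·(cos 168°, sin 168°) = (9.09, -10.5). A1 meets BW tangentially, so LB is at right angles to BW, so BW runs along (−sin 168°, cos 168°); with |BW| = 13.2, W = (6.35, -23.4). Then |AW| = |W − A| = 28.2.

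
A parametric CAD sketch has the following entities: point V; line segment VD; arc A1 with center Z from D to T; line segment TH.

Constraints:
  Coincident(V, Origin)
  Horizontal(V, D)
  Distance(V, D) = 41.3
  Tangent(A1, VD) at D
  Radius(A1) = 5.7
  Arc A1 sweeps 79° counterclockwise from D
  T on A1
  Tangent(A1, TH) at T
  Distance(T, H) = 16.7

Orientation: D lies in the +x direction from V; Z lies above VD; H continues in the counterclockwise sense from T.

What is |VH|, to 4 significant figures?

54.31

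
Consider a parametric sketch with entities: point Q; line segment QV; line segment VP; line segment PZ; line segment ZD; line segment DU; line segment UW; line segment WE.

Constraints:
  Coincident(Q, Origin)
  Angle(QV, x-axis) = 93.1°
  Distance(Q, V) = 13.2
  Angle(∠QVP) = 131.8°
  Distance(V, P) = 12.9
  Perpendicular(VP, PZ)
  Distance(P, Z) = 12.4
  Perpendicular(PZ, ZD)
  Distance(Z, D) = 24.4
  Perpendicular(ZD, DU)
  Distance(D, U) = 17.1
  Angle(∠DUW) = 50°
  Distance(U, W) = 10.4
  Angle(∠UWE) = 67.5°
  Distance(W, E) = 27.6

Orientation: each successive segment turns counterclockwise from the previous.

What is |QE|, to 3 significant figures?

19.8

Q is at the origin; QV runs at 93.1° with length 13.2, so V = (-0.714, 13.2). ∠QVP = 131.8° gives VP at 141° from the x-axis; with |VP| = 12.9, P = (-10.8, 21.2). The perpendicularity gives PZ at right angles to VP, so PZ runs at -129°; with |PZ| = 12.4, Z = (-18.5, 11.6). PZ is perpendicular to ZD, so ZD runs at -38.7°; with |ZD| = 24.4, D = (0.508, -3.69). ZD is perpendicular to DU, so DU runs at 51.3°; with |DU| = 17.1, U = (11.2, 9.66). ∠DUW = 50.0° gives UW at -179° from the x-axis; with |UW| = 10.4, W = (0.802, 9.42). ∠UWE = 67.5° gives WE at -66.2° from the x-axis; with |WE| = 27.6, E = (11.9, -15.8). Then |QE| = |E − Q| = 19.8.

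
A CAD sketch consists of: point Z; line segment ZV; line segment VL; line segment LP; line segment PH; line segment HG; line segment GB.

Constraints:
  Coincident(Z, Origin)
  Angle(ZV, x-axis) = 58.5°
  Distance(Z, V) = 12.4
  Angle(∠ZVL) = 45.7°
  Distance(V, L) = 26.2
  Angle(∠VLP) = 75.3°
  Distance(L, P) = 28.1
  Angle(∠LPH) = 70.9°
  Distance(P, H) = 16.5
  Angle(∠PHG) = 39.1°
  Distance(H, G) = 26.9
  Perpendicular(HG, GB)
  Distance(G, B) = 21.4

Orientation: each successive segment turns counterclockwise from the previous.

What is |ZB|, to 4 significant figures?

37.81

Z is at the origin; ZV runs at 58.5° with length 12.4, so V = (6.479, 10.57). ∠ZVL = 45.7° gives VL at -167.2° from the x-axis; with |VL| = 26.2, L = (-19.07, 4.768). ∠VLP = 75.3° gives LP at -62.50° from the x-axis; with |LP| = 28.1, P = (-6.095, -20.16). ∠LPH = 70.9° gives PH at 46.60° from the x-axis; with |PH| = 16.5, H = (5.242, -8.168). ∠PHG = 39.1° gives HG at -172.5° from the x-axis; with |HG| = 26.9, G = (-21.43, -11.68). HG is perpendicular to GB, so GB runs at -82.50°; with |GB| = 21.4, B = (-18.63, -32.90). Then |ZB| = |B − Z| = 37.81.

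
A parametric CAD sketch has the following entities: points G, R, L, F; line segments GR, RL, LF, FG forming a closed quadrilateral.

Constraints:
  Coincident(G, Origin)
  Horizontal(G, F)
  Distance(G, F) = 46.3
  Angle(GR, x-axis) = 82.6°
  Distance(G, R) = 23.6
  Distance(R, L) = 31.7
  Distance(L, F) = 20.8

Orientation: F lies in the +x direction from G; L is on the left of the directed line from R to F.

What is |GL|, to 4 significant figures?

37.97

Checks: |RL| = 31.70 ✓; |LF| = 20.80 ✓.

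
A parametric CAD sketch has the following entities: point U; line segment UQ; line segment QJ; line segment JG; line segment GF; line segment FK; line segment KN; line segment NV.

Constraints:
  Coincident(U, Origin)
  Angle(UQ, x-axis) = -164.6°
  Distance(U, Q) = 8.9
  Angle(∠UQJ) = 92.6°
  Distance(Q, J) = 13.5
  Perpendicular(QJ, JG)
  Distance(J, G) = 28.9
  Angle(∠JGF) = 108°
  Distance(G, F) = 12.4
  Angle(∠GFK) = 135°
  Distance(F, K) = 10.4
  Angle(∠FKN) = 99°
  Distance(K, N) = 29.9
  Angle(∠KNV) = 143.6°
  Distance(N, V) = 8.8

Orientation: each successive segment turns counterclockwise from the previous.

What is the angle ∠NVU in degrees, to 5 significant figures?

21.788°

U is at the origin; UQ runs at -164.6° with length 8.9, so Q = (-8.5804, -2.3634). ∠UQJ = 92.6° gives QJ at -77.200° from the x-axis; with |QJ| = 13.5, J = (-5.5895, -15.528). QJ is perpendicular to JG, so JG runs at 12.800°; with |JG| = 28.9, G = (22.592, -9.1252). ∠JGF = 108.0° gives GF at 84.800° from the x-axis; with |GF| = 12.4, F = (23.716, 3.2238). ∠GFK = 135.0° gives FK at 129.80° from the x-axis; with |FK| = 10.4, K = (17.059, 11.214). ∠FKN = 99.0° gives KN at -149.20° from the x-axis; with |KN| = 29.9, N = (-8.6239, -4.0962). ∠KNV = 143.6° gives NV at -112.80° from the x-axis; with |NV| = 8.8, V = (-12.034, -12.209). Then cos ∠NVU = VN·VU / (|VN||VU|), giving 21.788°.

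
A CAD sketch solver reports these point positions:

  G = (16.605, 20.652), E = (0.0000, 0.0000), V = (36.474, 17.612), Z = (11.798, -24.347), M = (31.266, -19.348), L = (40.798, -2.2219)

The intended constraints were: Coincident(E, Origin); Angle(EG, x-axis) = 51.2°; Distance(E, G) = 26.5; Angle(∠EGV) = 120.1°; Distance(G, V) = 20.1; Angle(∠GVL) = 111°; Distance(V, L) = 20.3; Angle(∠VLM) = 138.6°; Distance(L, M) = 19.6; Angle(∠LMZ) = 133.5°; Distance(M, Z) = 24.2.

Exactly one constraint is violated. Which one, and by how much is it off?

Distance(M, Z) = 24.2 — off by 4.10.

E = (0.00, 0.00) ✓; EG at 51.20° ✓; |EG| = 26.50 ✓; ∠EGV = 120.1° ✓; |GV| = 20.10 ✓; ∠GVL = 111.0° ✓; |VL| = 20.30 ✓; ∠VLM = 138.6° ✓; |LM| = 19.60 ✓; ∠LMZ = 133.5° ✓; |MZ| = 20.10 ✗.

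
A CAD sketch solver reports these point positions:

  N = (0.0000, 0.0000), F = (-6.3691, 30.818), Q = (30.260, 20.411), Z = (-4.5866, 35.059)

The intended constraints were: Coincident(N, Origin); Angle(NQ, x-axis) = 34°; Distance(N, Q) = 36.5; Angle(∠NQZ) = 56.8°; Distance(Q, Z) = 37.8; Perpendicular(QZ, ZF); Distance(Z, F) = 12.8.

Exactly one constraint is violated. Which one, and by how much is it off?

Distance(Z, F) = 12.8 — off by 8.20.

N = (0.00, 0.00) ✓; NQ at 34.00° ✓; |NQ| = 36.50 ✓; ∠NQZ = 56.80° ✓; |QZ| = 37.80 ✓; ∠(QZ, ZF) = 90.00° ✓; |ZF| = 4.600 ✗.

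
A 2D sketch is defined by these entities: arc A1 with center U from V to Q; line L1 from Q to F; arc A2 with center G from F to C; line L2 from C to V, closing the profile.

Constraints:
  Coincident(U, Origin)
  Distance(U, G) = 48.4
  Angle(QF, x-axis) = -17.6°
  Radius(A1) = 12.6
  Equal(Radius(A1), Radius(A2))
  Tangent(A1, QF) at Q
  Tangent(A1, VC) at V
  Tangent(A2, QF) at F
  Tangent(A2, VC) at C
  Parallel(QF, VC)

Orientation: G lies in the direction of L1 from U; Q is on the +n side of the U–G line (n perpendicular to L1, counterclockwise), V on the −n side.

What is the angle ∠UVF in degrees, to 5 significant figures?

62.496°

The slot axis is L1's direction at -17.6°, so u = (cos -17.6°, sin -17.6°) = (0.95319, -0.30237) and n = (−sin -17.6°, cos -17.6°) = (0.30237, 0.95319). U is at the origin and G lies 48.4 along u from U, so G = 48.4·u = (46.134, -14.635). Tangency of A1 to both parallel lines with radius 12.6 puts Q and V at U ± 12.6·n: Q = (3.8099, 12.010), V = (-3.8099, -12.010). Equal radii place F and C the same way about G: F = G + 12.6·n = (49.944, -2.6245), C = G − 12.6·n = (42.325, -26.645). Then cos ∠UVF = VU·VF / (|VU||VF|), giving 62.496°.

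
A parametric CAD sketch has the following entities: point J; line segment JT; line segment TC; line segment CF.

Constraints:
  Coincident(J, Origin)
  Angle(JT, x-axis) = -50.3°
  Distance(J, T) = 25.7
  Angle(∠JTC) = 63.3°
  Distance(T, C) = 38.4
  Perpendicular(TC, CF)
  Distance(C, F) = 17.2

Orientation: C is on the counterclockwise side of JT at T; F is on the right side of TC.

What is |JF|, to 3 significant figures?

48.3

J is at the origin; JT runs at -50.3° with length 25.7, so T = 25.7·(cos -50.3°, sin -50.3°) = (16.4, -19.8). ∠JTC = 63.3°, so TC runs at -50.3° + (180° − 63.3°) = 66.4° from the x-axis; with |TC| = 38.4, C = T + 38.4·(cos 66.4°, sin 66.4°) = (31.8, 15.4). TC is perpendicular to CF; with |CF| = 17.2 on the right of TC, F = C + 17.2·(0.916, -0.400) = (47.6, 8.53). Then |JF| = |F − J| = 48.3.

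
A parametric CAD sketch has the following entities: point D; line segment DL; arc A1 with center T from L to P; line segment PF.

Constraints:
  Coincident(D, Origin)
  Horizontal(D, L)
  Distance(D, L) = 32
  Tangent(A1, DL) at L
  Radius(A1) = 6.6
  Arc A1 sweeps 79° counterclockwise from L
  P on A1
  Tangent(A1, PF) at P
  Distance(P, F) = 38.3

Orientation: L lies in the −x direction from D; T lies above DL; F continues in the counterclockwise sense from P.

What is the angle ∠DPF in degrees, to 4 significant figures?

90.82°

On A1, L sits at bearing -90° from T; a 79° counterclockwise sweep puts P at bearing -11°, so P = T + 6.6·(cos -11°, sin -11°) = (-25.52, 5.341). Since A1 is tangent to PF there, TP ⟂ PF, so PF runs along (−sin -11°, cos -11°); with |PF| = 38.3, F = (-18.21, 42.94). Then cos ∠DPF = PD·PF / (|PD||PF|), giving 90.82°.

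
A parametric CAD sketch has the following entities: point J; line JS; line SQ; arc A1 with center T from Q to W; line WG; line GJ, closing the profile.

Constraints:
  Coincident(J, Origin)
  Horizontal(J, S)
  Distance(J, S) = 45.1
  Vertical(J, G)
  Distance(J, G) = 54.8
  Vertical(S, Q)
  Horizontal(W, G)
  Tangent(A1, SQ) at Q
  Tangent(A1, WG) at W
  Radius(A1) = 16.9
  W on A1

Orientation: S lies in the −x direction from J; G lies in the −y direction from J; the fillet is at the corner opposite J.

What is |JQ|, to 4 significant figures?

58.91

J is at the origin; JS is horizontal with |JS| = 45.1 and S on the −x side, so S = (-45.10, 0.000). JG is vertical with |JG| = 54.8 and G on the −y side, so G = (0.000, -54.80). The virtual corner opposite J is at (-45.10, -54.80). Tangency of A1 to SQ means the radius TQ is perpendicular to SQ and the tangent condition forces TW to be normal to WG, with radius 16.9, so the center T sits 16.9 in from both sides at T = (-28.20, -37.90). That places the tangent points at Q = (-45.10, -37.90) on SQ and W = (-28.20, -54.80) on WG. Then |JQ| = |Q − J| = 58.91.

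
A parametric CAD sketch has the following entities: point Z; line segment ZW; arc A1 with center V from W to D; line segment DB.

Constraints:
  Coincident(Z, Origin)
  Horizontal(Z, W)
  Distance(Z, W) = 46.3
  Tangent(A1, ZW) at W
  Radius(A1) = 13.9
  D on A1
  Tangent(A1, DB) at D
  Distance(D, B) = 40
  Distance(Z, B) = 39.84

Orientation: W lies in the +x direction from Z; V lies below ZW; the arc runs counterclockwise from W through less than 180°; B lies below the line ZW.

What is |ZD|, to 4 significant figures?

35.51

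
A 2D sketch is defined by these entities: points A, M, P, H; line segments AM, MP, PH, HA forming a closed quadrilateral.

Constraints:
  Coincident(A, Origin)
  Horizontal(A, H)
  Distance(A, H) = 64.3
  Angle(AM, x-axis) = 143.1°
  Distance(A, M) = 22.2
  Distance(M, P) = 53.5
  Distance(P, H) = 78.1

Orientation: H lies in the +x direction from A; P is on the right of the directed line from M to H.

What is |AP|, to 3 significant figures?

38.5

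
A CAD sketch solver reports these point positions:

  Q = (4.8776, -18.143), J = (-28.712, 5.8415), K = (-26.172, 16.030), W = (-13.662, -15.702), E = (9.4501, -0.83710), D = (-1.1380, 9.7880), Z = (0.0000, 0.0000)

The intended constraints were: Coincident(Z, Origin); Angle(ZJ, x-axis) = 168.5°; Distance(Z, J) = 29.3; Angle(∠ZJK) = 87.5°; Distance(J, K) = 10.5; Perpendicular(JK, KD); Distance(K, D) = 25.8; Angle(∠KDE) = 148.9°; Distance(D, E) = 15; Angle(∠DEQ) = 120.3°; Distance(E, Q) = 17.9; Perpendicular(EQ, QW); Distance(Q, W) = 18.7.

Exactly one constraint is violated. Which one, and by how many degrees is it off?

Perpendicular(EQ, QW) — off by 7.30°.

Z = (0.00, 0.00) ✓; ZJ at 168.5° ✓; |ZJ| = 29.30 ✓; ∠ZJK = 87.50° ✓; |JK| = 10.50 ✓; ∠(JK, KD) = 90.00° ✓; |KD| = 25.80 ✓; ∠KDE = 148.9° ✓; |DE| = 15.00 ✓; ∠DEQ = 120.3° ✓; |EQ| = 17.90 ✓; ∠(EQ, QW) = 82.70° ✗; |QW| = 18.70 ✓.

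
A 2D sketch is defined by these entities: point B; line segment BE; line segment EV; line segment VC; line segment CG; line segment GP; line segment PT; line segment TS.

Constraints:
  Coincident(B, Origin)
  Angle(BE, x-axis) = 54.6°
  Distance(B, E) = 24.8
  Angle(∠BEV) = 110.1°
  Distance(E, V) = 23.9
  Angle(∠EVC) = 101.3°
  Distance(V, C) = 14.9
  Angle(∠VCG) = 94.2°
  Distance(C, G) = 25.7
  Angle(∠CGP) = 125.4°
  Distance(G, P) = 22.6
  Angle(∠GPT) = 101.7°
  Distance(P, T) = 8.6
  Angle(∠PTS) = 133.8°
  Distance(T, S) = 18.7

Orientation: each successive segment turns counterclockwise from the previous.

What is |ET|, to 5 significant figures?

11.534

∠CGP = 125.4° gives GP at -16.400° from the x-axis; with |GP| = 22.6, P = (17.182, 3.3613). ∠GPT = 101.7° gives PT at 61.900° from the x-axis; with |PT| = 8.6, T = (21.232, 10.948). Then |ET| = |T − E| = 11.534.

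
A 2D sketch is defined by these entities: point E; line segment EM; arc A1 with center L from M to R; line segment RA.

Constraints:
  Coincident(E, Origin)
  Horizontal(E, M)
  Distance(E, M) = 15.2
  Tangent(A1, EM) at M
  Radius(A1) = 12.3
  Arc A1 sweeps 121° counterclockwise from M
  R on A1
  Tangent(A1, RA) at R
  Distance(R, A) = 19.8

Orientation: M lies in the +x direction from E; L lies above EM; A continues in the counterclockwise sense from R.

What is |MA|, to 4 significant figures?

35.61

On A1, M sits at bearing -90° from L; a 121° counterclockwise sweep puts R at bearing 31°, so R = L + 12.3·(cos 31°, sin 31°) = (25.74, 18.63). The tangent condition forces LR to be normal to RA, so RA runs along (−sin 31°, cos 31°); with |RA| = 19.8, A = (15.55, 35.61). Then |MA| = |A − M| = 35.61.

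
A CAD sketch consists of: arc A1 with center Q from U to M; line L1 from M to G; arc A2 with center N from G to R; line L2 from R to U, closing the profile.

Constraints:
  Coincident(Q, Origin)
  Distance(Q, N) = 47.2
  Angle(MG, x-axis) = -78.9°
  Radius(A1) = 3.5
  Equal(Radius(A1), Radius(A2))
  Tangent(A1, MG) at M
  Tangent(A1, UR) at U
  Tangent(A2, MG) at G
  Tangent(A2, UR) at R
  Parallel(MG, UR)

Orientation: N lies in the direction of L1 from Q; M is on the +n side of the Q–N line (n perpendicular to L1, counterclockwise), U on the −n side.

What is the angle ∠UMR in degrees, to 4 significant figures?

81.56°

Tangency of A1 to both parallel lines with radius 3.5 puts M and U at Q ± 3.5·n: M = (3.435, 0.6738), U = (-3.435, -0.6738). Equal radii place G and R the same way about N: G = N + 3.5·n = (12.52, -45.64), R = N − 3.5·n = (5.653, -46.99). Then cos ∠UMR = MU·MR / (|MU||MR|), giving 81.56°.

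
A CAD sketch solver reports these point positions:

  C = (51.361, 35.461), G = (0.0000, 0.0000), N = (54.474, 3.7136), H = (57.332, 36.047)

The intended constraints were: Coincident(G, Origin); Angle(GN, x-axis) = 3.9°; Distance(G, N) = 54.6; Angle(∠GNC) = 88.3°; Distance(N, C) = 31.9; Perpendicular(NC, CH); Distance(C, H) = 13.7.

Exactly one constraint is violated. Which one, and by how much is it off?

Distance(C, H) = 13.7 — off by 7.70.

G = (0.00, 0.00) ✓; GN at 3.900° ✓; |GN| = 54.60 ✓; ∠GNC = 88.30° ✓; |NC| = 31.90 ✓; ∠(NC, CH) = 90.00° ✓; |CH| = 6.000 ✗.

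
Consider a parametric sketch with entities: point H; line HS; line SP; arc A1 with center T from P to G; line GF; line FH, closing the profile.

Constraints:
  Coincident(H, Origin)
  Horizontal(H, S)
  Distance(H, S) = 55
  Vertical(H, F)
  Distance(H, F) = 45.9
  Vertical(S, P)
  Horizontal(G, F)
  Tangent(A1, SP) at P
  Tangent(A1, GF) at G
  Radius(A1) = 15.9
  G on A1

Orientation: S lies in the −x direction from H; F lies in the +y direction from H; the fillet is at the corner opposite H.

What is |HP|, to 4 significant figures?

62.65

H is at the origin; H and S share the same y with |HS| = 55.0 and S on the −x side, so S = (-55.00, 0.000). HF is vertical with |HF| = 45.9 and F on the +y side, so F = (0.000, 45.90). The virtual corner opposite H is at (-55.00, 45.90). The tangent condition forces TP to be normal to SP and A1 meets GF tangentially, so TG is at right angles to GF, with radius 15.9, so the center T sits 15.9 in from both sides at T = (-39.10, 30.00). That places the tangent points at P = (-55.00, 30.00) on SP and G = (-39.10, 45.90) on GF. Then |HP| = |P − H| = 62.65.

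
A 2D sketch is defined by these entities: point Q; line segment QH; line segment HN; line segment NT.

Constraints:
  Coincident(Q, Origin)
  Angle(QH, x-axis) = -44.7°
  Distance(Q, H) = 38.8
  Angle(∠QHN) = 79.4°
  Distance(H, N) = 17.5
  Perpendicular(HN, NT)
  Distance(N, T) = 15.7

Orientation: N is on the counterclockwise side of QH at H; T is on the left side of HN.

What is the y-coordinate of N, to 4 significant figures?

-12.80

Q is at the origin; QH runs at -44.7° with length 38.8, so H = 38.8·(cos -44.7°, sin -44.7°) = (27.58, -27.29). ∠QHN = 79.4°, so HN runs at -44.7° + (180° − 79.4°) = 55.90° from the x-axis; with |HN| = 17.5, N = H + 17.5·(cos 55.90°, sin 55.90°) = (37.39, -12.80). So N.y = -12.80.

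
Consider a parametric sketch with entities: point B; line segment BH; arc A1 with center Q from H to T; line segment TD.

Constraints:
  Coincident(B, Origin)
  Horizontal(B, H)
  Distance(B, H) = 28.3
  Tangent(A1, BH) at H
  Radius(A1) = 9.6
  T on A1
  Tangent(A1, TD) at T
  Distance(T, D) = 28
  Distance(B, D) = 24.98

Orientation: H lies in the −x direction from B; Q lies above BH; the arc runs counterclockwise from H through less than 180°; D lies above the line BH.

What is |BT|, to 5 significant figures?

21.238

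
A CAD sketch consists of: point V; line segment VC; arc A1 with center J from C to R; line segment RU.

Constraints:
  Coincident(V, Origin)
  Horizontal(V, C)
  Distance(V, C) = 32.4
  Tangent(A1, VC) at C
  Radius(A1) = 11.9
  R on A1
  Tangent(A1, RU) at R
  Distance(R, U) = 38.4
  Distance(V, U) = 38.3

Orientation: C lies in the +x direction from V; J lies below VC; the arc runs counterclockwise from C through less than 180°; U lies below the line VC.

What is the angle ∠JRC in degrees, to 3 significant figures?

60.9°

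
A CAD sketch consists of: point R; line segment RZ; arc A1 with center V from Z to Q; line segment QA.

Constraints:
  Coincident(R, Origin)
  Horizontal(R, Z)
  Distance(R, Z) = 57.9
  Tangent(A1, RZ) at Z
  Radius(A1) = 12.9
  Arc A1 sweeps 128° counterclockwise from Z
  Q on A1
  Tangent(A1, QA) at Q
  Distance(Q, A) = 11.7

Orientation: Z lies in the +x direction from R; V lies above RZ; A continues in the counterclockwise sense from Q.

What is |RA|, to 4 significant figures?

67.88

On A1, Z sits at bearing -90° from V; a 128° counterclockwise sweep puts Q at bearing 38°, so Q = V + 12.9·(cos 38°, sin 38°) = (68.07, 20.84). A1 meets QA tangentially, so VQ is at right angles to QA, so QA runs along (−sin 38°, cos 38°); with |QA| = 11.7, A = (60.86, 30.06). Then |RA| = |A − R| = 67.88.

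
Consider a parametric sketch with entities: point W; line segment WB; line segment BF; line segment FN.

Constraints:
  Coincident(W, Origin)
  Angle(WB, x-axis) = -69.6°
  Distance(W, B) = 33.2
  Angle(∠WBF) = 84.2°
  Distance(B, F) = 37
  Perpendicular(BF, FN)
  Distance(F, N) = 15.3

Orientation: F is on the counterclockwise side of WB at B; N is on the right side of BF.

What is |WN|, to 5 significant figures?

58.888

∠WBF = 84.2°, so BF runs at -69.6° + (180° − 84.2°) = 26.200° from the x-axis; with |BF| = 37.0, F = B + 37.0·(cos 26.200°, sin 26.200°) = (44.771, -14.782). The perpendicularity gives FN at right angles to BF; with |FN| = 15.3 on the right of BF, N = F + 15.3·(0.44151, -0.89726) = (51.526, -28.510). Then |WN| = |N − W| = 58.888.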